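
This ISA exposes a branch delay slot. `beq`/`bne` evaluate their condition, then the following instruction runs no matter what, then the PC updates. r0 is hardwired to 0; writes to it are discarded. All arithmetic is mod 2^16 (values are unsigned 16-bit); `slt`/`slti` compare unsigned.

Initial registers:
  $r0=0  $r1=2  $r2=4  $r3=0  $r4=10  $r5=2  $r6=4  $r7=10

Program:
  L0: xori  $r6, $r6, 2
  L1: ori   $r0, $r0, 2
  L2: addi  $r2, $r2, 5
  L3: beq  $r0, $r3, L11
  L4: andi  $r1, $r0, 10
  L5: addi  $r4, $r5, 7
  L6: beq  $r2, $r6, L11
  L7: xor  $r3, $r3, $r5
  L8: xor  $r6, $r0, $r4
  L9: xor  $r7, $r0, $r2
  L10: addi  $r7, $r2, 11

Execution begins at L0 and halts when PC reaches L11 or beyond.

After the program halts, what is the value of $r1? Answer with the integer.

  step pc=0: xori  $r6, $r6, 2  regs=(0,2,4,0,10,2,6,10)
  step pc=1: ori   $r0, $r0, 2  regs=(0,2,4,0,10,2,6,10)
  step pc=2: addi  $r2, $r2, 5  regs=(0,2,9,0,10,2,6,10)
  step pc=3: beq  $r0, $r3, L11  cond=T  regs=(0,2,9,0,10,2,6,10)
  step pc=4: andi  $r1, $r0, 10  regs=(0,0,9,0,10,2,6,10)

0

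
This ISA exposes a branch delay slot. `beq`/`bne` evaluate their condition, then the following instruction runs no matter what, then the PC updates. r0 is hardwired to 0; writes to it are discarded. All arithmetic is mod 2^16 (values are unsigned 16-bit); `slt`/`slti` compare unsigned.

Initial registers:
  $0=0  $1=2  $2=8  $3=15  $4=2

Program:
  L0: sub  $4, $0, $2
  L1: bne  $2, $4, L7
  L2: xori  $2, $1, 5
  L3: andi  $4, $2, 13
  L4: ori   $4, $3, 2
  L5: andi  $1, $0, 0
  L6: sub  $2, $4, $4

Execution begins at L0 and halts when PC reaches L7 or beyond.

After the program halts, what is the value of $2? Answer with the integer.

7

PC=0  sub  $4, $0, $2        | $0=0 $1=2 $2=8 $3=15 $4=65528
PC=1  bne  $2, $4, L7        | $0=0 $1=2 $2=8 $3=15 $4=65528  [TAKEN]
PC=2  xori  $2, $1, 5        | $0=0 $1=2 $2=7 $3=15 $4=65528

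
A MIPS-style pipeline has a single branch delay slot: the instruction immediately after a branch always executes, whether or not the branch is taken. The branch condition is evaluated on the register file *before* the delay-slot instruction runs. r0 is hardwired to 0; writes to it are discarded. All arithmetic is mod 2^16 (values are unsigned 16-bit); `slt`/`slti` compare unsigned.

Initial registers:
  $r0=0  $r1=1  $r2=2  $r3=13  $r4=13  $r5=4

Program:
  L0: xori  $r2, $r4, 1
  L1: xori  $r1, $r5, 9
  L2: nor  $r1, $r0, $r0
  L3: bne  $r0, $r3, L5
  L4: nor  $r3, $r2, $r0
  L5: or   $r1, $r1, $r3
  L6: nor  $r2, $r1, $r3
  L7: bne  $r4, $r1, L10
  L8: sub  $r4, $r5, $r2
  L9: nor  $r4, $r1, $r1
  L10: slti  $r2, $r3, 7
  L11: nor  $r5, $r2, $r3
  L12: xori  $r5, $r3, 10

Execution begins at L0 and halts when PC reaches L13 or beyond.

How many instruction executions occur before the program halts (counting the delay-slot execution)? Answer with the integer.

12

#0 xori  $r2, $r4, 1 ; 0/1/12/13/13/4
#1 xori  $r1, $r5, 9 ; 0/13/12/13/13/4
#2 nor  $r1, $r0, $r0 ; 0/65535/12/13/13/4
#3 bne  $r0, $r3, L5 ; 0/65535/12/13/13/4 ; →target
#4 nor  $r3, $r2, $r0 ; 0/65535/12/65523/13/4
#5 or   $r1, $r1, $r3 ; 0/65535/12/65523/13/4
#6 nor  $r2, $r1, $r3 ; 0/65535/0/65523/13/4
#7 bne  $r4, $r1, L10 ; 0/65535/0/65523/13/4 ; →target
#8 sub  $r4, $r5, $r2 ; 0/65535/0/65523/4/4
#10 slti  $r2, $r3, 7 ; 0/65535/0/65523/4/4
#11 nor  $r5, $r2, $r3 ; 0/65535/0/65523/4/12
#12 xori  $r5, $r3, 10 ; 0/65535/0/65523/4/65529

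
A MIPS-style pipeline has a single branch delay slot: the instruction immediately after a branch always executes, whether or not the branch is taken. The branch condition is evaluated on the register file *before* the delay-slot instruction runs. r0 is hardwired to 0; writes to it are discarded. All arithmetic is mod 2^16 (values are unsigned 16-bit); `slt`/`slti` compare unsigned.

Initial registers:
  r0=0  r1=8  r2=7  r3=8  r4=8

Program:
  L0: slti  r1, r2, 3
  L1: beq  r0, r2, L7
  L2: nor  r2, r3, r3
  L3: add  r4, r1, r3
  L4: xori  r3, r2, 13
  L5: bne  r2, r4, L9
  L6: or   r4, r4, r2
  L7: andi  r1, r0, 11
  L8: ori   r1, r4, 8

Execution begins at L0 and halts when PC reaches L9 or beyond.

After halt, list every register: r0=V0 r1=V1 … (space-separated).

#0 slti  r1, r2, 3 ; 0/0/7/8/8
#1 beq  r0, r2, L7 ; 0/0/7/8/8 ; →fallthru
#2 nor  r2, r3, r3 ; 0/0/65527/8/8
#3 add  r4, r1, r3 ; 0/0/65527/8/8
#4 xori  r3, r2, 13 ; 0/0/65527/65530/8
#5 bne  r2, r4, L9 ; 0/0/65527/65530/8 ; →target
#6 or   r4, r4, r2 ; 0/0/65527/65530/65535

r0=0 r1=0 r2=65527 r3=65530 r4=65535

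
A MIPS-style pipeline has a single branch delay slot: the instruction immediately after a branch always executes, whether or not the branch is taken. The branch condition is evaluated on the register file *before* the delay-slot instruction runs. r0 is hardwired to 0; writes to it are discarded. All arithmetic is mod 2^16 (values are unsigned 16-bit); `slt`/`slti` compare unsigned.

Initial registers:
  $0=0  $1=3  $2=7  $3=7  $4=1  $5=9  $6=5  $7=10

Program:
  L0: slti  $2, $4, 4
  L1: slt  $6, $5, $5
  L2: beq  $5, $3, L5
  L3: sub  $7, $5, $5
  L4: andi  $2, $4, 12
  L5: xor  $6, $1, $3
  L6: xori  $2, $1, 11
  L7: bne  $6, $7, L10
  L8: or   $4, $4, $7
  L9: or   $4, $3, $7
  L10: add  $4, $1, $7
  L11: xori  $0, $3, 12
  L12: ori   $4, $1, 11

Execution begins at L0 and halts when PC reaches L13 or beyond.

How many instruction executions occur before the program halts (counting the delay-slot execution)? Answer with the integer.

[0] slti  $2, $4, 4  →  {$0:0, $1:3, $2:1, $3:7, $4:1, $5:9, $6:5, $7:10}
[1] slt  $6, $5, $5  →  {$0:0, $1:3, $2:1, $3:7, $4:1, $5:9, $6:0, $7:10}
[2] beq  $5, $3, L5  →  {$0:0, $1:3, $2:1, $3:7, $4:1, $5:9, $6:0, $7:10}  ⟨branch fallthrough⟩
[3] sub  $7, $5, $5  →  {$0:0, $1:3, $2:1, $3:7, $4:1, $5:9, $6:0, $7:0}
[4] andi  $2, $4, 12  →  {$0:0, $1:3, $2:0, $3:7, $4:1, $5:9, $6:0, $7:0}
[5] xor  $6, $1, $3  →  {$0:0, $1:3, $2:0, $3:7, $4:1, $5:9, $6:4, $7:0}
[6] xori  $2, $1, 11  →  {$0:0, $1:3, $2:8, $3:7, $4:1, $5:9, $6:4, $7:0}
[7] bne  $6, $7, L10  →  {$0:0, $1:3, $2:8, $3:7, $4:1, $5:9, $6:4, $7:0}  ⟨branch taken⟩
[8] or   $4, $4, $7  →  {$0:0, $1:3, $2:8, $3:7, $4:1, $5:9, $6:4, $7:0}
[10] add  $4, $1, $7  →  {$0:0, $1:3, $2:8, $3:7, $4:3, $5:9, $6:4, $7:0}
[11] xori  $0, $3, 12  →  {$0:0, $1:3, $2:8, $3:7, $4:3, $5:9, $6:4, $7:0}
[12] ori   $4, $1, 11  →  {$0:0, $1:3, $2:8, $3:7, $4:11, $5:9, $6:4, $7:0}

12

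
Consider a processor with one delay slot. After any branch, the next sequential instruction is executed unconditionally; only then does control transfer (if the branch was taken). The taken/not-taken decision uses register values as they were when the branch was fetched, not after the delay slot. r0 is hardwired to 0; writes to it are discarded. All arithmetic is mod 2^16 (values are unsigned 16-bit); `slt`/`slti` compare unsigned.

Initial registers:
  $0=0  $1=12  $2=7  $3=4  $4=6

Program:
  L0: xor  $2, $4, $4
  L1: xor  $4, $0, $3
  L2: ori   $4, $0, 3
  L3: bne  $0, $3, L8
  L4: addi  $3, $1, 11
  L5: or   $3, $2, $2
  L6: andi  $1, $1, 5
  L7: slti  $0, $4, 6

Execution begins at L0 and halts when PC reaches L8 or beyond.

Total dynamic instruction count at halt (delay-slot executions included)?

#0 xor  $2, $4, $4 ; 0/12/0/4/6
#1 xor  $4, $0, $3 ; 0/12/0/4/4
#2 ori   $4, $0, 3 ; 0/12/0/4/3
#3 bne  $0, $3, L8 ; 0/12/0/4/3 ; →target
#4 addi  $3, $1, 11 ; 0/12/0/23/3

5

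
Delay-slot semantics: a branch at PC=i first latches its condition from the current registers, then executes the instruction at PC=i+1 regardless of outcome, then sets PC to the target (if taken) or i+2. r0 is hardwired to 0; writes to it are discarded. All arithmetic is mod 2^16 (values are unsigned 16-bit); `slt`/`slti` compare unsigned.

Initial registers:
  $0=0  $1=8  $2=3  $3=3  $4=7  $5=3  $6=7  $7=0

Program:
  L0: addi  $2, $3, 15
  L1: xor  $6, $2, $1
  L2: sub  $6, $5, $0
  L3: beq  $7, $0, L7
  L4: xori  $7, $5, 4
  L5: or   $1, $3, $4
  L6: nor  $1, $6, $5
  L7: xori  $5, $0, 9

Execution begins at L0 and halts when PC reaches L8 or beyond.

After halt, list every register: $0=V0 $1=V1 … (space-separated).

$0=0 $1=8 $2=18 $3=3 $4=7 $5=9 $6=3 $7=7

[0] addi  $2, $3, 15  →  {$0:0, $1:8, $2:18, $3:3, $4:7, $5:3, $6:7, $7:0}
[1] xor  $6, $2, $1  →  {$0:0, $1:8, $2:18, $3:3, $4:7, $5:3, $6:26, $7:0}
[2] sub  $6, $5, $0  →  {$0:0, $1:8, $2:18, $3:3, $4:7, $5:3, $6:3, $7:0}
[3] beq  $7, $0, L7  →  {$0:0, $1:8, $2:18, $3:3, $4:7, $5:3, $6:3, $7:0}  ⟨branch taken⟩
[4] xori  $7, $5, 4  →  {$0:0, $1:8, $2:18, $3:3, $4:7, $5:3, $6:3, $7:7}
[7] xori  $5, $0, 9  →  {$0:0, $1:8, $2:18, $3:3, $4:7, $5:9, $6:3, $7:7}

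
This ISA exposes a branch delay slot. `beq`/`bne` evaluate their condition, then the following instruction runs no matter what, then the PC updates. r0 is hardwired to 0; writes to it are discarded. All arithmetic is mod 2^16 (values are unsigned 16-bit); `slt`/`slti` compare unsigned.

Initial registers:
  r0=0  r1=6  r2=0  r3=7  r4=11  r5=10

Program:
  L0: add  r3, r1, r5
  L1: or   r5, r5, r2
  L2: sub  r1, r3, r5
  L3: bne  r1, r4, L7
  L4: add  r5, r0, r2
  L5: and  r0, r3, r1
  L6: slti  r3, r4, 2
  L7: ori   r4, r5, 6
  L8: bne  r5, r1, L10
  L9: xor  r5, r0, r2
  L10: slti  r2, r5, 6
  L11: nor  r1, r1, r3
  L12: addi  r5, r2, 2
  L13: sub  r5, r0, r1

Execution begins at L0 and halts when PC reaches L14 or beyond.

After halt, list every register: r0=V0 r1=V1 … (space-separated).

  step pc=0: add  r3, r1, r5  regs=(0,6,0,16,11,10)
  step pc=1: or   r5, r5, r2  regs=(0,6,0,16,11,10)
  step pc=2: sub  r1, r3, r5  regs=(0,6,0,16,11,10)
  step pc=3: bne  r1, r4, L7  cond=T  regs=(0,6,0,16,11,10)
  step pc=4: add  r5, r0, r2  regs=(0,6,0,16,11,0)
  step pc=7: ori   r4, r5, 6  regs=(0,6,0,16,6,0)
  step pc=8: bne  r5, r1, L10  cond=T  regs=(0,6,0,16,6,0)
  step pc=9: xor  r5, r0, r2  regs=(0,6,0,16,6,0)
  step pc=10: slti  r2, r5, 6  regs=(0,6,1,16,6,0)
  step pc=11: nor  r1, r1, r3  regs=(0,65513,1,16,6,0)
  step pc=12: addi  r5, r2, 2  regs=(0,65513,1,16,6,3)
  step pc=13: sub  r5, r0, r1  regs=(0,65513,1,16,6,23)

r0=0 r1=65513 r2=1 r3=16 r4=6 r5=23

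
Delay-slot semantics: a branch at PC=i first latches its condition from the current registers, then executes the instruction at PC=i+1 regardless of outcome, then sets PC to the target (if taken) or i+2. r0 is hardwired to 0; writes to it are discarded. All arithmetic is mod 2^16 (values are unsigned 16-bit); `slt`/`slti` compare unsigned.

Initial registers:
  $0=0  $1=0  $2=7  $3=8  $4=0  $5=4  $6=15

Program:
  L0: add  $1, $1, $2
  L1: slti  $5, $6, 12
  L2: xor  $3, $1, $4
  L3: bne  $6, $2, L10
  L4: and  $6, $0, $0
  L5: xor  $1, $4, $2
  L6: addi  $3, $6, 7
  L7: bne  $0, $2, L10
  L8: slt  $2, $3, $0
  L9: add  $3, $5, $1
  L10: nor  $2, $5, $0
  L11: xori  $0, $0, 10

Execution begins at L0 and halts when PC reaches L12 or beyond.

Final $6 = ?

  step pc=0: add  $1, $1, $2  regs=(0,7,7,8,0,4,15)
  step pc=1: slti  $5, $6, 12  regs=(0,7,7,8,0,0,15)
  step pc=2: xor  $3, $1, $4  regs=(0,7,7,7,0,0,15)
  step pc=3: bne  $6, $2, L10  cond=T  regs=(0,7,7,7,0,0,15)
  step pc=4: and  $6, $0, $0  regs=(0,7,7,7,0,0,0)
  step pc=10: nor  $2, $5, $0  regs=(0,7,65535,7,0,0,0)
  step pc=11: xori  $0, $0, 10  regs=(0,7,65535,7,0,0,0)

0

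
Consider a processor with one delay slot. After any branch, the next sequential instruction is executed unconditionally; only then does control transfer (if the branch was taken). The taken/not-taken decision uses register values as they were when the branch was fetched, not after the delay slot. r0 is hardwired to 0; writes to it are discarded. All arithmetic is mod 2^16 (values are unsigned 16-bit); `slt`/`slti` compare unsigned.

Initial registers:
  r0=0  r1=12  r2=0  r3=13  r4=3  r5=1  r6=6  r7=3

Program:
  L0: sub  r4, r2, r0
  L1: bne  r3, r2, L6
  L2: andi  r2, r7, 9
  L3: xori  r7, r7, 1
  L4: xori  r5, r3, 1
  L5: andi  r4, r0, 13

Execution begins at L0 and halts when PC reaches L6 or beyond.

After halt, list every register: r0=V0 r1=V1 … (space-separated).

[0] sub  r4, r2, r0  →  {r0:0, r1:12, r2:0, r3:13, r4:0, r5:1, r6:6, r7:3}
[1] bne  r3, r2, L6  →  {r0:0, r1:12, r2:0, r3:13, r4:0, r5:1, r6:6, r7:3}  ⟨branch taken⟩
[2] andi  r2, r7, 9  →  {r0:0, r1:12, r2:1, r3:13, r4:0, r5:1, r6:6, r7:3}

r0=0 r1=12 r2=1 r3=13 r4=0 r5=1 r6=6 r7=3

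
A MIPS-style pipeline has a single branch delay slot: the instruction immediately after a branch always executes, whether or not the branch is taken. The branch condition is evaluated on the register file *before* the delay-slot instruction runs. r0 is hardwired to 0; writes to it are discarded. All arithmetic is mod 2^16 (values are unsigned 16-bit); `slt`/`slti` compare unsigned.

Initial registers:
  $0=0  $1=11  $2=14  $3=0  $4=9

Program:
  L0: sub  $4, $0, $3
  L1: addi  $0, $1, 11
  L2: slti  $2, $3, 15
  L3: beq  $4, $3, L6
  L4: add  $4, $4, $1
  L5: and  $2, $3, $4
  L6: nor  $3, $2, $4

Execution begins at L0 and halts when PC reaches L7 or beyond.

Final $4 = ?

  step pc=0: sub  $4, $0, $3  regs=(0,11,14,0,0)
  step pc=1: addi  $0, $1, 11  regs=(0,11,14,0,0)
  step pc=2: slti  $2, $3, 15  regs=(0,11,1,0,0)
  step pc=3: beq  $4, $3, L6  cond=T  regs=(0,11,1,0,0)
  step pc=4: add  $4, $4, $1  regs=(0,11,1,0,11)
  step pc=6: nor  $3, $2, $4  regs=(0,11,1,65524,11)

11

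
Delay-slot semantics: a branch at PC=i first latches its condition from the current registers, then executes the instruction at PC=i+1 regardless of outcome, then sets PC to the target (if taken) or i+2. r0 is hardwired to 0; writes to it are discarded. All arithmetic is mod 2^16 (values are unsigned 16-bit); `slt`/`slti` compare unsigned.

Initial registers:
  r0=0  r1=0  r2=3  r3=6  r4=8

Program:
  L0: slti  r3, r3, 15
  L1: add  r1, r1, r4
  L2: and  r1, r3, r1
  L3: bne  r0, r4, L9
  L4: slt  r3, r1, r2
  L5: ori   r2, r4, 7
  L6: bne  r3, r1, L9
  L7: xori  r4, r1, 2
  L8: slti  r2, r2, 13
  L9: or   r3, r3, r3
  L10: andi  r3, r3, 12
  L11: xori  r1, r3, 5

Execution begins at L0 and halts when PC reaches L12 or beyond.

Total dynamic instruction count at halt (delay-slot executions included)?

8

  step pc=0: slti  r3, r3, 15  regs=(0,0,3,1,8)
  step pc=1: add  r1, r1, r4  regs=(0,8,3,1,8)
  step pc=2: and  r1, r3, r1  regs=(0,0,3,1,8)
  step pc=3: bne  r0, r4, L9  cond=T  regs=(0,0,3,1,8)
  step pc=4: slt  r3, r1, r2  regs=(0,0,3,1,8)
  step pc=9: or   r3, r3, r3  regs=(0,0,3,1,8)
  step pc=10: andi  r3, r3, 12  regs=(0,0,3,0,8)
  step pc=11: xori  r1, r3, 5  regs=(0,5,3,0,8)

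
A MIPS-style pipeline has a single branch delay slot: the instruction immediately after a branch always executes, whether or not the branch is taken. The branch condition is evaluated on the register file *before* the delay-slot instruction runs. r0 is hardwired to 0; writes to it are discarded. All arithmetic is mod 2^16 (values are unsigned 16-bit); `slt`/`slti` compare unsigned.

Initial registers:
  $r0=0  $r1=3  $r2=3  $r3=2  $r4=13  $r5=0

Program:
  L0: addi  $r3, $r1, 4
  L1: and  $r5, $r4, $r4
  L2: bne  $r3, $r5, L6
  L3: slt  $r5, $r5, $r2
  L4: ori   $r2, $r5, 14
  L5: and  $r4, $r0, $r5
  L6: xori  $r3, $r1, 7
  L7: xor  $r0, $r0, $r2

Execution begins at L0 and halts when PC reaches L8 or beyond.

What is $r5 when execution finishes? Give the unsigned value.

0

#0 addi  $r3, $r1, 4 ; 0/3/3/7/13/0
#1 and  $r5, $r4, $r4 ; 0/3/3/7/13/13
#2 bne  $r3, $r5, L6 ; 0/3/3/7/13/13 ; →target
#3 slt  $r5, $r5, $r2 ; 0/3/3/7/13/0
#6 xori  $r3, $r1, 7 ; 0/3/3/4/13/0
#7 xor  $r0, $r0, $r2 ; 0/3/3/4/13/0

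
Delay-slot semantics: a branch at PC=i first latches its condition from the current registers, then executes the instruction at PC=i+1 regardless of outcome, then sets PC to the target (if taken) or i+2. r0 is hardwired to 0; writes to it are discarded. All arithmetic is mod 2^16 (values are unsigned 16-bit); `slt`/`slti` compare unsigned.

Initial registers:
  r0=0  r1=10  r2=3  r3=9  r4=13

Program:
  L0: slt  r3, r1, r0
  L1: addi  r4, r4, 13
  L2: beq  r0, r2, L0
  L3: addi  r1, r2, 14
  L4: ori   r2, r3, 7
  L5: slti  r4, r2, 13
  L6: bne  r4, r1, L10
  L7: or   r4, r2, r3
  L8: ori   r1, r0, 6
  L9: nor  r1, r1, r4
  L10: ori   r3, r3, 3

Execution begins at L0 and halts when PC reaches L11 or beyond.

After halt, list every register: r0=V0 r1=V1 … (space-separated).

r0=0 r1=17 r2=7 r3=3 r4=7

#0 slt  r3, r1, r0 ; 0/10/3/0/13
#1 addi  r4, r4, 13 ; 0/10/3/0/26
#2 beq  r0, r2, L0 ; 0/10/3/0/26 ; →fallthru
#3 addi  r1, r2, 14 ; 0/17/3/0/26
#4 ori   r2, r3, 7 ; 0/17/7/0/26
#5 slti  r4, r2, 13 ; 0/17/7/0/1
#6 bne  r4, r1, L10 ; 0/17/7/0/1 ; →target
#7 or   r4, r2, r3 ; 0/17/7/0/7
#10 ori   r3, r3, 3 ; 0/17/7/3/7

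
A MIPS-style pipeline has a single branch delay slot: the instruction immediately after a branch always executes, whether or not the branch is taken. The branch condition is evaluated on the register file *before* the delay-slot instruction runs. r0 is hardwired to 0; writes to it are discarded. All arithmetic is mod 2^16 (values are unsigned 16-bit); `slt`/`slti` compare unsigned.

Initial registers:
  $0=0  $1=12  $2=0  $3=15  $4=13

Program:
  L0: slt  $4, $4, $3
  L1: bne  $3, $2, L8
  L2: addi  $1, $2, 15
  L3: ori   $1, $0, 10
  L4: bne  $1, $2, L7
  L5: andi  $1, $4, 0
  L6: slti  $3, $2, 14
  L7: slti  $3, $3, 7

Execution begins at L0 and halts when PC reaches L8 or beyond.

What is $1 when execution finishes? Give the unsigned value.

15

  step pc=0: slt  $4, $4, $3  regs=(0,12,0,15,1)
  step pc=1: bne  $3, $2, L8  cond=T  regs=(0,12,0,15,1)
  step pc=2: addi  $1, $2, 15  regs=(0,15,0,15,1)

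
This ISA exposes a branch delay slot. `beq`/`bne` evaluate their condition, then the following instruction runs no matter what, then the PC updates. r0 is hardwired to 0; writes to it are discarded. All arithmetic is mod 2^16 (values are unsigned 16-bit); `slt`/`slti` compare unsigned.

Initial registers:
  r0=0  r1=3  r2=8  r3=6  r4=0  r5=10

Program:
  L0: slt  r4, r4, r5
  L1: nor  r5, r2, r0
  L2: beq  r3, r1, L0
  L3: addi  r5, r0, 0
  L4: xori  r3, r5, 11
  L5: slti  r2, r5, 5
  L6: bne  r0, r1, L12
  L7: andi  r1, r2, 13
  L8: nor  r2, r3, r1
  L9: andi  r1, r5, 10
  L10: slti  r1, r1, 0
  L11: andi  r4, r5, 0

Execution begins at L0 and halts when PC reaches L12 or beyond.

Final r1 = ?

PC=0  slt  r4, r4, r5        | r0=0 r1=3 r2=8 r3=6 r4=1 r5=10
PC=1  nor  r5, r2, r0        | r0=0 r1=3 r2=8 r3=6 r4=1 r5=65527
PC=2  beq  r3, r1, L0        | r0=0 r1=3 r2=8 r3=6 r4=1 r5=65527  [not taken]
PC=3  addi  r5, r0, 0        | r0=0 r1=3 r2=8 r3=6 r4=1 r5=0
PC=4  xori  r3, r5, 11       | r0=0 r1=3 r2=8 r3=11 r4=1 r5=0
PC=5  slti  r2, r5, 5        | r0=0 r1=3 r2=1 r3=11 r4=1 r5=0
PC=6  bne  r0, r1, L12       | r0=0 r1=3 r2=1 r3=11 r4=1 r5=0  [TAKEN]
PC=7  andi  r1, r2, 13       | r0=0 r1=1 r2=1 r3=11 r4=1 r5=0

1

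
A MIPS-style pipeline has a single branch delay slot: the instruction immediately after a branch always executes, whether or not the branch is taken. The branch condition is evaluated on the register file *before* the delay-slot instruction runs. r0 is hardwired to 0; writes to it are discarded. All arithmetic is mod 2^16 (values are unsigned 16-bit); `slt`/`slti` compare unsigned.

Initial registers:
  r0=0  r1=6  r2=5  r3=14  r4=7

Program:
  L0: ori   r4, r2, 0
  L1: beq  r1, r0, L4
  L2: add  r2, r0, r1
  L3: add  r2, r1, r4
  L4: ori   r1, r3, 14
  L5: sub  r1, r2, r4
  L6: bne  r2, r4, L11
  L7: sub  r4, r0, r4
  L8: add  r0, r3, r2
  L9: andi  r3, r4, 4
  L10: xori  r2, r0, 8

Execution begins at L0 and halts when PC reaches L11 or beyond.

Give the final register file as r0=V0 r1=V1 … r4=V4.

r0=0 r1=6 r2=11 r3=14 r4=65531

[0] ori   r4, r2, 0  →  {r0:0, r1:6, r2:5, r3:14, r4:5}
[1] beq  r1, r0, L4  →  {r0:0, r1:6, r2:5, r3:14, r4:5}  ⟨branch fallthrough⟩
[2] add  r2, r0, r1  →  {r0:0, r1:6, r2:6, r3:14, r4:5}
[3] add  r2, r1, r4  →  {r0:0, r1:6, r2:11, r3:14, r4:5}
[4] ori   r1, r3, 14  →  {r0:0, r1:14, r2:11, r3:14, r4:5}
[5] sub  r1, r2, r4  →  {r0:0, r1:6, r2:11, r3:14, r4:5}
[6] bne  r2, r4, L11  →  {r0:0, r1:6, r2:11, r3:14, r4:5}  ⟨branch taken⟩
[7] sub  r4, r0, r4  →  {r0:0, r1:6, r2:11, r3:14, r4:65531}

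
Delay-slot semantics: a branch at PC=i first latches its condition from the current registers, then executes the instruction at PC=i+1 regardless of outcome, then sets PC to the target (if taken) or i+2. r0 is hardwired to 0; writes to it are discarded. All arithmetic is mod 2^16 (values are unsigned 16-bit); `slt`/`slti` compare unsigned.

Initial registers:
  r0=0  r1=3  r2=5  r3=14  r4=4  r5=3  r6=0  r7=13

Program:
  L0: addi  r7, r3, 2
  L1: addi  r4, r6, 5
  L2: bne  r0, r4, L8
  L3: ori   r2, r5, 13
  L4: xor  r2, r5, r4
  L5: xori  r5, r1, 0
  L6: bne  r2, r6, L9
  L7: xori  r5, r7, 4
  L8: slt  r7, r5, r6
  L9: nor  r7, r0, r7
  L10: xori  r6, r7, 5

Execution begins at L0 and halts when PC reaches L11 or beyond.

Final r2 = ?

  step pc=0: addi  r7, r3, 2  regs=(0,3,5,14,4,3,0,16)
  step pc=1: addi  r4, r6, 5  regs=(0,3,5,14,5,3,0,16)
  step pc=2: bne  r0, r4, L8  cond=T  regs=(0,3,5,14,5,3,0,16)
  step pc=3: ori   r2, r5, 13  regs=(0,3,15,14,5,3,0,16)
  step pc=8: slt  r7, r5, r6  regs=(0,3,15,14,5,3,0,0)
  step pc=9: nor  r7, r0, r7  regs=(0,3,15,14,5,3,0,65535)
  step pc=10: xori  r6, r7, 5  regs=(0,3,15,14,5,3,65530,65535)

15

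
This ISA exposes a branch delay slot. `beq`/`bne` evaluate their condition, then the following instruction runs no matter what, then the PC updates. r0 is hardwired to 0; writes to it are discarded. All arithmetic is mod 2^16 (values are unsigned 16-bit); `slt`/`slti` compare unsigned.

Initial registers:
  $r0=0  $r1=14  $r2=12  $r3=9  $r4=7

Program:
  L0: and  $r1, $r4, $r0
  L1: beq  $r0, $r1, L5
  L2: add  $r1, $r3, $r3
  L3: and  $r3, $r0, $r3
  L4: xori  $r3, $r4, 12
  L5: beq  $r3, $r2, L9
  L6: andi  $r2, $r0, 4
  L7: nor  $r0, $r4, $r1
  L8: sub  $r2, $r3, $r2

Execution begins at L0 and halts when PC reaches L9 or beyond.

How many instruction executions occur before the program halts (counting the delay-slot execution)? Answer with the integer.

#0 and  $r1, $r4, $r0 ; 0/0/12/9/7
#1 beq  $r0, $r1, L5 ; 0/0/12/9/7 ; →target
#2 add  $r1, $r3, $r3 ; 0/18/12/9/7
#5 beq  $r3, $r2, L9 ; 0/18/12/9/7 ; →fallthru
#6 andi  $r2, $r0, 4 ; 0/18/0/9/7
#7 nor  $r0, $r4, $r1 ; 0/18/0/9/7
#8 sub  $r2, $r3, $r2 ; 0/18/9/9/7

7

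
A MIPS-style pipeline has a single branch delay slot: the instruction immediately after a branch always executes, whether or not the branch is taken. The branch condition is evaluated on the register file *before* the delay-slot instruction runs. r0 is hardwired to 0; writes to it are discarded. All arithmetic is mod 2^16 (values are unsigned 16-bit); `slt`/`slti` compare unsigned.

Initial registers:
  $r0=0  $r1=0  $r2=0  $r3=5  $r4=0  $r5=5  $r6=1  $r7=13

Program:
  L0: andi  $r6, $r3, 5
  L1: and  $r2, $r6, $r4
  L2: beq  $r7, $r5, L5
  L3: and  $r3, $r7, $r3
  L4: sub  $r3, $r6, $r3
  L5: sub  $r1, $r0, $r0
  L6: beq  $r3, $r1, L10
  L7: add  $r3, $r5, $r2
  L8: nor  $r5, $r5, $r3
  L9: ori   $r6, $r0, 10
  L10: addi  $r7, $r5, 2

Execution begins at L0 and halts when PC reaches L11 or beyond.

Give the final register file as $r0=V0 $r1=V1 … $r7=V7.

$r0=0 $r1=0 $r2=0 $r3=5 $r4=0 $r5=5 $r6=5 $r7=7

#0 andi  $r6, $r3, 5 ; 0/0/0/5/0/5/5/13
#1 and  $r2, $r6, $r4 ; 0/0/0/5/0/5/5/13
#2 beq  $r7, $r5, L5 ; 0/0/0/5/0/5/5/13 ; →fallthru
#3 and  $r3, $r7, $r3 ; 0/0/0/5/0/5/5/13
#4 sub  $r3, $r6, $r3 ; 0/0/0/0/0/5/5/13
#5 sub  $r1, $r0, $r0 ; 0/0/0/0/0/5/5/13
#6 beq  $r3, $r1, L10 ; 0/0/0/0/0/5/5/13 ; →target
#7 add  $r3, $r5, $r2 ; 0/0/0/5/0/5/5/13
#10 addi  $r7, $r5, 2 ; 0/0/0/5/0/5/5/7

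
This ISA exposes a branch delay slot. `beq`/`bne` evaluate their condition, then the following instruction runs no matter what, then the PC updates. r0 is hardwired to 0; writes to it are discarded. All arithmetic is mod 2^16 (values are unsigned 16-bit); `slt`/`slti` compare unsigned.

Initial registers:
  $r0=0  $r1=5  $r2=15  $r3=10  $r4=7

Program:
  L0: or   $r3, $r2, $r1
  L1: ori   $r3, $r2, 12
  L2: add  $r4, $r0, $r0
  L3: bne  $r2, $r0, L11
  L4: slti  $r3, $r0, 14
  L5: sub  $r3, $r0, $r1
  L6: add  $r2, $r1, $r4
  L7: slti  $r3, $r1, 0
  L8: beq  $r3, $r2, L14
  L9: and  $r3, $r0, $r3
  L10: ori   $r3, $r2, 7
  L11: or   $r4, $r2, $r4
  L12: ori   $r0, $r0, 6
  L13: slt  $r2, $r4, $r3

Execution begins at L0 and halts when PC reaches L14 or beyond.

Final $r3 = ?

1

  step pc=0: or   $r3, $r2, $r1  regs=(0,5,15,15,7)
  step pc=1: ori   $r3, $r2, 12  regs=(0,5,15,15,7)
  step pc=2: add  $r4, $r0, $r0  regs=(0,5,15,15,0)
  step pc=3: bne  $r2, $r0, L11  cond=T  regs=(0,5,15,15,0)
  step pc=4: slti  $r3, $r0, 14  regs=(0,5,15,1,0)
  step pc=11: or   $r4, $r2, $r4  regs=(0,5,15,1,15)
  step pc=12: ori   $r0, $r0, 6  regs=(0,5,15,1,15)
  step pc=13: slt  $r2, $r4, $r3  regs=(0,5,0,1,15)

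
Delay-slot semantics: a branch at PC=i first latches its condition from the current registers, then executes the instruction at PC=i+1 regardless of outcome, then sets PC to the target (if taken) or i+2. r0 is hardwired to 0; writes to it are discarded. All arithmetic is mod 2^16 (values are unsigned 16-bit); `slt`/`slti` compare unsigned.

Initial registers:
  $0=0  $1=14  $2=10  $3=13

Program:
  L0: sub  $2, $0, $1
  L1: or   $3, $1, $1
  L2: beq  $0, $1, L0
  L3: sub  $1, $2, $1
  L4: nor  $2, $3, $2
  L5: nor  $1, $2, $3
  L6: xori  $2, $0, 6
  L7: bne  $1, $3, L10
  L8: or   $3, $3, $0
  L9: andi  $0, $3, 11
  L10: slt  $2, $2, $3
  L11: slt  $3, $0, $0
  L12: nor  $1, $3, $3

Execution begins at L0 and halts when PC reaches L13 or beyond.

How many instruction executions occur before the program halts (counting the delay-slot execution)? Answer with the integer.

12

PC=0  sub  $2, $0, $1        | $0=0 $1=14 $2=65522 $3=13
PC=1  or   $3, $1, $1        | $0=0 $1=14 $2=65522 $3=14
PC=2  beq  $0, $1, L0        | $0=0 $1=14 $2=65522 $3=14  [not taken]
PC=3  sub  $1, $2, $1        | $0=0 $1=65508 $2=65522 $3=14
PC=4  nor  $2, $3, $2        | $0=0 $1=65508 $2=1 $3=14
PC=5  nor  $1, $2, $3        | $0=0 $1=65520 $2=1 $3=14
PC=6  xori  $2, $0, 6        | $0=0 $1=65520 $2=6 $3=14
PC=7  bne  $1, $3, L10       | $0=0 $1=65520 $2=6 $3=14  [TAKEN]
PC=8  or   $3, $3, $0        | $0=0 $1=65520 $2=6 $3=14
PC=10 slt  $2, $2, $3        | $0=0 $1=65520 $2=1 $3=14
PC=11 slt  $3, $0, $0        | $0=0 $1=65520 $2=1 $3=0
PC=12 nor  $1, $3, $3        | $0=0 $1=65535 $2=1 $3=0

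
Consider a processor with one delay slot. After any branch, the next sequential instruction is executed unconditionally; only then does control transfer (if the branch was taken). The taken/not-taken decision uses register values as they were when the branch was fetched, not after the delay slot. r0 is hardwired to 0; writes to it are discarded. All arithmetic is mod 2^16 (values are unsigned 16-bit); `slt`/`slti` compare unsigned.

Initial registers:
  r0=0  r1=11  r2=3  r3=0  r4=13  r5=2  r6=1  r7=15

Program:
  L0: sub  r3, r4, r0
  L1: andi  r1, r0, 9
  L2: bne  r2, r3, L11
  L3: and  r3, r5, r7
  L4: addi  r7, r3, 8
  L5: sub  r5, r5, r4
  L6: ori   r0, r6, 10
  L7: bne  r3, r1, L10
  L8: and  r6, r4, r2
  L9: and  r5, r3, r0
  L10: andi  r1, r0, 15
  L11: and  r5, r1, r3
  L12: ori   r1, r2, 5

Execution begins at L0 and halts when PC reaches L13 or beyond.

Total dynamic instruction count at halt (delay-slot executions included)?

PC=0  sub  r3, r4, r0        | r0=0 r1=11 r2=3 r3=13 r4=13 r5=2 r6=1 r7=15
PC=1  andi  r1, r0, 9        | r0=0 r1=0 r2=3 r3=13 r4=13 r5=2 r6=1 r7=15
PC=2  bne  r2, r3, L11       | r0=0 r1=0 r2=3 r3=13 r4=13 r5=2 r6=1 r7=15  [TAKEN]
PC=3  and  r3, r5, r7        | r0=0 r1=0 r2=3 r3=2 r4=13 r5=2 r6=1 r7=15
PC=11 and  r5, r1, r3        | r0=0 r1=0 r2=3 r3=2 r4=13 r5=0 r6=1 r7=15
PC=12 ori   r1, r2, 5        | r0=0 r1=7 r2=3 r3=2 r4=13 r5=0 r6=1 r7=15

6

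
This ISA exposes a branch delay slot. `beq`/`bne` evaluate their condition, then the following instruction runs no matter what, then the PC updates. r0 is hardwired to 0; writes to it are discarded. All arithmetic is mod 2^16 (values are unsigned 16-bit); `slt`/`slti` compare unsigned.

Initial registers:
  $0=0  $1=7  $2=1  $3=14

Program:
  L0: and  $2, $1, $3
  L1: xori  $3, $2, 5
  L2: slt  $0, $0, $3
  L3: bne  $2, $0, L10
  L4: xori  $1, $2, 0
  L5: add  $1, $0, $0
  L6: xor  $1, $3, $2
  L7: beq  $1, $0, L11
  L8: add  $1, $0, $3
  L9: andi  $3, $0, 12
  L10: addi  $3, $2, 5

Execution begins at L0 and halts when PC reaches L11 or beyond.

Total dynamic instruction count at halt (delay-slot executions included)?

[0] and  $2, $1, $3  →  {$0:0, $1:7, $2:6, $3:14}
[1] xori  $3, $2, 5  →  {$0:0, $1:7, $2:6, $3:3}
[2] slt  $0, $0, $3  →  {$0:0, $1:7, $2:6, $3:3}
[3] bne  $2, $0, L10  →  {$0:0, $1:7, $2:6, $3:3}  ⟨branch taken⟩
[4] xori  $1, $2, 0  →  {$0:0, $1:6, $2:6, $3:3}
[10] addi  $3, $2, 5  →  {$0:0, $1:6, $2:6, $3:11}

6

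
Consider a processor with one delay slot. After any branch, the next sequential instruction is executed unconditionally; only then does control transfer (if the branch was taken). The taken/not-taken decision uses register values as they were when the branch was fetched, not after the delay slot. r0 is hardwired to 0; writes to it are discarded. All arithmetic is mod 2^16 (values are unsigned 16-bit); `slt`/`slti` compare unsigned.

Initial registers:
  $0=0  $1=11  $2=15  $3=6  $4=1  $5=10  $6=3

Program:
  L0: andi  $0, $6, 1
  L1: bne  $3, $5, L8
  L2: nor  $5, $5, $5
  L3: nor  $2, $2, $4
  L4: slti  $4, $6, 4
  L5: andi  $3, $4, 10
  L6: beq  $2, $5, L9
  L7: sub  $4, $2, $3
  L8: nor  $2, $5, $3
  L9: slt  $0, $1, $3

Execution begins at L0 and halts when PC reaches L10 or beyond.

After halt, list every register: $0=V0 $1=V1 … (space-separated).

  step pc=0: andi  $0, $6, 1  regs=(0,11,15,6,1,10,3)
  step pc=1: bne  $3, $5, L8  cond=T  regs=(0,11,15,6,1,10,3)
  step pc=2: nor  $5, $5, $5  regs=(0,11,15,6,1,65525,3)
  step pc=8: nor  $2, $5, $3  regs=(0,11,8,6,1,65525,3)
  step pc=9: slt  $0, $1, $3  regs=(0,11,8,6,1,65525,3)

$0=0 $1=11 $2=8 $3=6 $4=1 $5=65525 $6=3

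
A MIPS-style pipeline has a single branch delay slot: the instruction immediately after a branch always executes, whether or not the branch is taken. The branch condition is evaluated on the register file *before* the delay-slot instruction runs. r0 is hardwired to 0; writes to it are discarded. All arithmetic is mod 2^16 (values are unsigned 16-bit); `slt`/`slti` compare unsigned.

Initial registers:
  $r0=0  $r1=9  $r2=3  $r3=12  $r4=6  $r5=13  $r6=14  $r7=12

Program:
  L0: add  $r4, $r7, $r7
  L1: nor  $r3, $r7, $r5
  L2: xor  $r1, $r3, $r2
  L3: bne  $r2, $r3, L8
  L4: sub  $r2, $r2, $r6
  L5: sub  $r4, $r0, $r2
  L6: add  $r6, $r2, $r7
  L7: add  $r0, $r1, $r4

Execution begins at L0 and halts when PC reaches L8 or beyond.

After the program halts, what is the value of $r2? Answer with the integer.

65525

[0] add  $r4, $r7, $r7  →  {$r0:0, $r1:9, $r2:3, $r3:12, $r4:24, $r5:13, $r6:14, $r7:12}
[1] nor  $r3, $r7, $r5  →  {$r0:0, $r1:9, $r2:3, $r3:65522, $r4:24, $r5:13, $r6:14, $r7:12}
[2] xor  $r1, $r3, $r2  →  {$r0:0, $r1:65521, $r2:3, $r3:65522, $r4:24, $r5:13, $r6:14, $r7:12}
[3] bne  $r2, $r3, L8  →  {$r0:0, $r1:65521, $r2:3, $r3:65522, $r4:24, $r5:13, $r6:14, $r7:12}  ⟨branch taken⟩
[4] sub  $r2, $r2, $r6  →  {$r0:0, $r1:65521, $r2:65525, $r3:65522, $r4:24, $r5:13, $r6:14, $r7:12}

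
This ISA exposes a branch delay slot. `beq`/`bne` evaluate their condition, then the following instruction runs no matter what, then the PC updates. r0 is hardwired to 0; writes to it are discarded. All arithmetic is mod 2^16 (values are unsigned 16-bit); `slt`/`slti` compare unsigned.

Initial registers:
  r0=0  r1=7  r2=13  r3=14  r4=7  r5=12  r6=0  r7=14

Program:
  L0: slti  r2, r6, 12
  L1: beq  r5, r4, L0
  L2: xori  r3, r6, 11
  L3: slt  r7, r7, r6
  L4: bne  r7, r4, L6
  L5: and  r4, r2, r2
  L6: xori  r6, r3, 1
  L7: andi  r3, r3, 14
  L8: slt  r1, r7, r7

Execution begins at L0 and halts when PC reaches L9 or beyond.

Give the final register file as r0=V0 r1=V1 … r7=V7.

r0=0 r1=0 r2=1 r3=10 r4=1 r5=12 r6=10 r7=0

[0] slti  r2, r6, 12  →  {r0:0, r1:7, r2:1, r3:14, r4:7, r5:12, r6:0, r7:14}
[1] beq  r5, r4, L0  →  {r0:0, r1:7, r2:1, r3:14, r4:7, r5:12, r6:0, r7:14}  ⟨branch fallthrough⟩
[2] xori  r3, r6, 11  →  {r0:0, r1:7, r2:1, r3:11, r4:7, r5:12, r6:0, r7:14}
[3] slt  r7, r7, r6  →  {r0:0, r1:7, r2:1, r3:11, r4:7, r5:12, r6:0, r7:0}
[4] bne  r7, r4, L6  →  {r0:0, r1:7, r2:1, r3:11, r4:7, r5:12, r6:0, r7:0}  ⟨branch taken⟩
[5] and  r4, r2, r2  →  {r0:0, r1:7, r2:1, r3:11, r4:1, r5:12, r6:0, r7:0}
[6] xori  r6, r3, 1  →  {r0:0, r1:7, r2:1, r3:11, r4:1, r5:12, r6:10, r7:0}
[7] andi  r3, r3, 14  →  {r0:0, r1:7, r2:1, r3:10, r4:1, r5:12, r6:10, r7:0}
[8] slt  r1, r7, r7  →  {r0:0, r1:0, r2:1, r3:10, r4:1, r5:12, r6:10, r7:0}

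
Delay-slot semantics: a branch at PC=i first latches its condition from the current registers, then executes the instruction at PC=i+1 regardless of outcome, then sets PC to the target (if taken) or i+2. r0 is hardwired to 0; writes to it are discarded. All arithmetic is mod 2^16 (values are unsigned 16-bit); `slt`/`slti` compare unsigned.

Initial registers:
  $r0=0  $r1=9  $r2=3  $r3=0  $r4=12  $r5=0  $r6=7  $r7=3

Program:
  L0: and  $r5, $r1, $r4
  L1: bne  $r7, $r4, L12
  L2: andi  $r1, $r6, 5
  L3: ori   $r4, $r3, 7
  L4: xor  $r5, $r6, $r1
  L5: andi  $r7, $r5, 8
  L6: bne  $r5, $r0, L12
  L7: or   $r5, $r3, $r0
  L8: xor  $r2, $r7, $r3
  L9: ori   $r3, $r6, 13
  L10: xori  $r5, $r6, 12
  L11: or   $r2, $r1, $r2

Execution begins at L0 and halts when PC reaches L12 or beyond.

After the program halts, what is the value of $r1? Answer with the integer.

#0 and  $r5, $r1, $r4 ; 0/9/3/0/12/8/7/3
#1 bne  $r7, $r4, L12 ; 0/9/3/0/12/8/7/3 ; →target
#2 andi  $r1, $r6, 5 ; 0/5/3/0/12/8/7/3

5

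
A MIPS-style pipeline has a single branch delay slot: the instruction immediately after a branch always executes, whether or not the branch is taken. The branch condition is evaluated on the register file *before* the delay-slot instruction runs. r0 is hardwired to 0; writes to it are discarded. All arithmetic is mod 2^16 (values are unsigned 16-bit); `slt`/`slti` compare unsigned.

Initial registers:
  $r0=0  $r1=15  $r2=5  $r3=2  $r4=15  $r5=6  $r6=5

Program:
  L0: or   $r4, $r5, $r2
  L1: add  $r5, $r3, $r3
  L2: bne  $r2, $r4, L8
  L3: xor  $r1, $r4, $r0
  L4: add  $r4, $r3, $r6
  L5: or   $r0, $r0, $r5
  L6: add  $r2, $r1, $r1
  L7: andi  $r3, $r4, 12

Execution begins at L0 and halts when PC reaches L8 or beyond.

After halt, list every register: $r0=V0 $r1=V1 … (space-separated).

[0] or   $r4, $r5, $r2  →  {$r0:0, $r1:15, $r2:5, $r3:2, $r4:7, $r5:6, $r6:5}
[1] add  $r5, $r3, $r3  →  {$r0:0, $r1:15, $r2:5, $r3:2, $r4:7, $r5:4, $r6:5}
[2] bne  $r2, $r4, L8  →  {$r0:0, $r1:15, $r2:5, $r3:2, $r4:7, $r5:4, $r6:5}  ⟨branch taken⟩
[3] xor  $r1, $r4, $r0  →  {$r0:0, $r1:7, $r2:5, $r3:2, $r4:7, $r5:4, $r6:5}

$r0=0 $r1=7 $r2=5 $r3=2 $r4=7 $r5=4 $r6=5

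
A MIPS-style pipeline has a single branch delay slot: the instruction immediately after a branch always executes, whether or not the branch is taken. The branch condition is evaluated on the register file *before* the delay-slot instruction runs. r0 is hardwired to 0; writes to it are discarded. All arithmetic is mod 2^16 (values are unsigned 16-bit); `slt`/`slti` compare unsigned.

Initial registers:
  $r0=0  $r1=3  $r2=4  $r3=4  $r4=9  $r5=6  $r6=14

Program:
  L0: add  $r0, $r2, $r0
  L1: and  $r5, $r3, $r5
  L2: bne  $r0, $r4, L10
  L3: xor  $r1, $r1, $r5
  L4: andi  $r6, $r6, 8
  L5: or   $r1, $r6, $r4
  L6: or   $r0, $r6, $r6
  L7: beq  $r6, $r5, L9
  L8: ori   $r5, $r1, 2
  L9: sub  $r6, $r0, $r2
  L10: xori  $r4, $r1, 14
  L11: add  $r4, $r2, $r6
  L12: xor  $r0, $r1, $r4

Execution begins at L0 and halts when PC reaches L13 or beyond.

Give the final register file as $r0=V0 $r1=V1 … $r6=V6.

PC=0  add  $r0, $r2, $r0     | $r0=0 $r1=3 $r2=4 $r3=4 $r4=9 $r5=6 $r6=14
PC=1  and  $r5, $r3, $r5     | $r0=0 $r1=3 $r2=4 $r3=4 $r4=9 $r5=4 $r6=14
PC=2  bne  $r0, $r4, L10     | $r0=0 $r1=3 $r2=4 $r3=4 $r4=9 $r5=4 $r6=14  [TAKEN]
PC=3  xor  $r1, $r1, $r5     | $r0=0 $r1=7 $r2=4 $r3=4 $r4=9 $r5=4 $r6=14
PC=10 xori  $r4, $r1, 14     | $r0=0 $r1=7 $r2=4 $r3=4 $r4=9 $r5=4 $r6=14
PC=11 add  $r4, $r2, $r6     | $r0=0 $r1=7 $r2=4 $r3=4 $r4=18 $r5=4 $r6=14
PC=12 xor  $r0, $r1, $r4     | $r0=0 $r1=7 $r2=4 $r3=4 $r4=18 $r5=4 $r6=14

$r0=0 $r1=7 $r2=4 $r3=4 $r4=18 $r5=4 $r6=14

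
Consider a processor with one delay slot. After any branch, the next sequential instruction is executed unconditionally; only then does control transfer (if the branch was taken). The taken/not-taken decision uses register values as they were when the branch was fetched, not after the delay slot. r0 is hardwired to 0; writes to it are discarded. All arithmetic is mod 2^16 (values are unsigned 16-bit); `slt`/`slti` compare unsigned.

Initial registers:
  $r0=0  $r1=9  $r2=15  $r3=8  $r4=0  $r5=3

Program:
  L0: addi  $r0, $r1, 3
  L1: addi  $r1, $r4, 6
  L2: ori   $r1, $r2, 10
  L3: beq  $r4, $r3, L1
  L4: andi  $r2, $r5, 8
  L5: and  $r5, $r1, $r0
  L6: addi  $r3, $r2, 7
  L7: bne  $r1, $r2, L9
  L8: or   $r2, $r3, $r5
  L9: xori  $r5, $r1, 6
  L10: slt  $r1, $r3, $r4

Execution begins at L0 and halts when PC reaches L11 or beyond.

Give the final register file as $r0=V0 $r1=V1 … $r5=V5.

#0 addi  $r0, $r1, 3 ; 0/9/15/8/0/3
#1 addi  $r1, $r4, 6 ; 0/6/15/8/0/3
#2 ori   $r1, $r2, 10 ; 0/15/15/8/0/3
#3 beq  $r4, $r3, L1 ; 0/15/15/8/0/3 ; →fallthru
#4 andi  $r2, $r5, 8 ; 0/15/0/8/0/3
#5 and  $r5, $r1, $r0 ; 0/15/0/8/0/0
#6 addi  $r3, $r2, 7 ; 0/15/0/7/0/0
#7 bne  $r1, $r2, L9 ; 0/15/0/7/0/0 ; →target
#8 or   $r2, $r3, $r5 ; 0/15/7/7/0/0
#9 xori  $r5, $r1, 6 ; 0/15/7/7/0/9
#10 slt  $r1, $r3, $r4 ; 0/0/7/7/0/9

$r0=0 $r1=0 $r2=7 $r3=7 $r4=0 $r5=9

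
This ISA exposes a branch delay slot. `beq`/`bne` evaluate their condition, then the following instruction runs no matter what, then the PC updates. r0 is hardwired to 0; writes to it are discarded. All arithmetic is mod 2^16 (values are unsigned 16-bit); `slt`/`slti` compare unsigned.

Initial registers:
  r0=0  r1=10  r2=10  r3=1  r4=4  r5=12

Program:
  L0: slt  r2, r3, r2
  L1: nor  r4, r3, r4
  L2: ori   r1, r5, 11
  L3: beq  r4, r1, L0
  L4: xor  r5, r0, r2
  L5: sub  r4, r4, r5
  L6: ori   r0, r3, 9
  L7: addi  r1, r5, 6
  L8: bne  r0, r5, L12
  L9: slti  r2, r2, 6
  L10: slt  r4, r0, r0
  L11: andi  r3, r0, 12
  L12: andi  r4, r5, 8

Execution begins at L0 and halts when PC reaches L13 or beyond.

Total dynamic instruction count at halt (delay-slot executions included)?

11

PC=0  slt  r2, r3, r2        | r0=0 r1=10 r2=1 r3=1 r4=4 r5=12
PC=1  nor  r4, r3, r4        | r0=0 r1=10 r2=1 r3=1 r4=65530 r5=12
PC=2  ori   r1, r5, 11       | r0=0 r1=15 r2=1 r3=1 r4=65530 r5=12
PC=3  beq  r4, r1, L0        | r0=0 r1=15 r2=1 r3=1 r4=65530 r5=12  [not taken]
PC=4  xor  r5, r0, r2        | r0=0 r1=15 r2=1 r3=1 r4=65530 r5=1
PC=5  sub  r4, r4, r5        | r0=0 r1=15 r2=1 r3=1 r4=65529 r5=1
PC=6  ori   r0, r3, 9        | r0=0 r1=15 r2=1 r3=1 r4=65529 r5=1
PC=7  addi  r1, r5, 6        | r0=0 r1=7 r2=1 r3=1 r4=65529 r5=1
PC=8  bne  r0, r5, L12       | r0=0 r1=7 r2=1 r3=1 r4=65529 r5=1  [TAKEN]
PC=9  slti  r2, r2, 6        | r0=0 r1=7 r2=1 r3=1 r4=65529 r5=1
PC=12 andi  r4, r5, 8        | r0=0 r1=7 r2=1 r3=1 r4=0 r5=1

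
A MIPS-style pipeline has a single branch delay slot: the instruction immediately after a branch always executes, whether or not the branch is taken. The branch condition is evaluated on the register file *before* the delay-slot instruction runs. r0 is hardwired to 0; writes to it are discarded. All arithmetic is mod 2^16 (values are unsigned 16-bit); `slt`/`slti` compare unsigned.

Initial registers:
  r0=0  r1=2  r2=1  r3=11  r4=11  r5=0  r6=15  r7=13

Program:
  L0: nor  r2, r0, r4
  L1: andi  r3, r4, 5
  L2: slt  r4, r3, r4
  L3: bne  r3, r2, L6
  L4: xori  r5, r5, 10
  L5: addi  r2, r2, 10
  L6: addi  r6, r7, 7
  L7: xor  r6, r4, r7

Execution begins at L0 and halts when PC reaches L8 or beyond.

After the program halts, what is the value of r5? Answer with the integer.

  step pc=0: nor  r2, r0, r4  regs=(0,2,65524,11,11,0,15,13)
  step pc=1: andi  r3, r4, 5  regs=(0,2,65524,1,11,0,15,13)
  step pc=2: slt  r4, r3, r4  regs=(0,2,65524,1,1,0,15,13)
  step pc=3: bne  r3, r2, L6  cond=T  regs=(0,2,65524,1,1,0,15,13)
  step pc=4: xori  r5, r5, 10  regs=(0,2,65524,1,1,10,15,13)
  step pc=6: addi  r6, r7, 7  regs=(0,2,65524,1,1,10,20,13)
  step pc=7: xor  r6, r4, r7  regs=(0,2,65524,1,1,10,12,13)

10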